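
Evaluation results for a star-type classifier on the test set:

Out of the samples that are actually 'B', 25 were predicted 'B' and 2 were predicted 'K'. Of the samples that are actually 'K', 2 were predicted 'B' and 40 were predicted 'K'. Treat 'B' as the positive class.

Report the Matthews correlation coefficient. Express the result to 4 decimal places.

MCC = (TP·TN − FP·FN) / √((TP+FP)(TP+FN)(TN+FP)(TN+FN))
Numerator = 25·40 − 2·2 = 996
Denominator = √(27·27·42·42) = √1285956 = 1134.0000
MCC = 996 / 1134.0000 = 0.8783

0.8783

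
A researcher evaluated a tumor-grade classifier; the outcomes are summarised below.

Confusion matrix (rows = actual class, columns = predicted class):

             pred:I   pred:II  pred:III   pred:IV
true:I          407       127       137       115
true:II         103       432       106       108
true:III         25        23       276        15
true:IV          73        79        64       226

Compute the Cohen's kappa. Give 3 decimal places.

0.434

Observed agreement pₒ = trace/N = 1341/2316 = 0.5790
Expected agreement pₑ = Σ (rowᵢ·colᵢ)/N² = (786·608 + 749·661 + 339·583 + 442·464)/2316² = 0.2565
κ = (pₒ − pₑ)/(1 − pₑ) = (0.5790 − 0.2565)/(1 − 0.2565) = 0.434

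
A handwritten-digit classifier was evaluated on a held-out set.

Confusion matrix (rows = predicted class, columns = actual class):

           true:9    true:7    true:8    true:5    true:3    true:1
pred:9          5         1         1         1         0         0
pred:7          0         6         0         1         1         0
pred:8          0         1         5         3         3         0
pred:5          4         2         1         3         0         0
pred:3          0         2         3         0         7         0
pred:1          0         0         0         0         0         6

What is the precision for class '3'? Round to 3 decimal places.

Treat '3' as positive and all other classes as negative.
precision = TP/(TP+FP).
3: TP=7, FP=0+2+3+0+0=5 → 7/12 = 0.5833

0.583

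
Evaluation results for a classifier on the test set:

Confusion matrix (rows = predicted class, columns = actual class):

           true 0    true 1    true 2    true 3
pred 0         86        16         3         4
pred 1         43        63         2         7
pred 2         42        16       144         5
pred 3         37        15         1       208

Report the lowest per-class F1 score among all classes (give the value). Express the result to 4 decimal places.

Per-class F1 score (2·TP/(2·TP+FP+FN)):
  0: TP=86, FP=16+3+4=23, FN=43+42+37=122 → 172/317 = 0.54259
  1: TP=63, FP=43+2+7=52, FN=16+16+15=47 → 126/225 = 0.56000
  2: TP=144, FP=42+16+5=63, FN=3+2+1=6 → 288/357 = 0.80672
  3: TP=208, FP=37+15+1=53, FN=4+7+5=16 → 416/485 = 0.85773
Lowest is class '0' with F1 score = 0.5426.

0.5426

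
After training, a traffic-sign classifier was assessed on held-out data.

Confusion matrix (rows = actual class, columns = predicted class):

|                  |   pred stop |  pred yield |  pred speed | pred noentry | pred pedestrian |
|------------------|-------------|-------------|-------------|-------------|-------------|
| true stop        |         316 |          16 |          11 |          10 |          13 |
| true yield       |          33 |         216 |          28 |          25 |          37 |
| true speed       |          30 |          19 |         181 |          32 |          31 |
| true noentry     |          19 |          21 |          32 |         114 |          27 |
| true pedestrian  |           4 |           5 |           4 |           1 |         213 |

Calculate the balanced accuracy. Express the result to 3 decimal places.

Balanced accuracy = mean of per-class recall.
  stop: recall = 316/366 = 0.8634
  yield: recall = 216/339 = 0.6372
  speed: recall = 181/293 = 0.6177
  noentry: recall = 114/213 = 0.5352
  pedestrian: recall = 213/227 = 0.9383
Mean = (0.8634 + 0.6372 + 0.6177 + 0.5352 + 0.9383) / 5 = 0.718

0.718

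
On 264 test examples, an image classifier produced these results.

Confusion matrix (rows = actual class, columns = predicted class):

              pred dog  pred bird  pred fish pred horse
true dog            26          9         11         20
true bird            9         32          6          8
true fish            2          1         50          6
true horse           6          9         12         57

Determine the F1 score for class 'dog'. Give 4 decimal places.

F1 score = 2·TP/(2·TP+FP+FN).
dog: TP=26, FP=9+2+6=17, FN=9+11+20=40 → 52/109 = 0.47706

0.4771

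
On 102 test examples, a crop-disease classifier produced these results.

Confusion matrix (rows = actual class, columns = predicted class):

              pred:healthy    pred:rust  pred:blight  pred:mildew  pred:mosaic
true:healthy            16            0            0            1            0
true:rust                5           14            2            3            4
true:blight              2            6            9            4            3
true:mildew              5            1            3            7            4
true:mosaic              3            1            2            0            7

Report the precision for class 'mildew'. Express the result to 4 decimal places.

Take TP from the diagonal, FP from the rest of the 'mildew' prediction marginal, FN from the rest of the 'mildew' actual marginal.
precision = TP/(TP+FP).
mildew: TP=7, FP=1+3+4+0=8 → 7/15 = 0.46667

0.4667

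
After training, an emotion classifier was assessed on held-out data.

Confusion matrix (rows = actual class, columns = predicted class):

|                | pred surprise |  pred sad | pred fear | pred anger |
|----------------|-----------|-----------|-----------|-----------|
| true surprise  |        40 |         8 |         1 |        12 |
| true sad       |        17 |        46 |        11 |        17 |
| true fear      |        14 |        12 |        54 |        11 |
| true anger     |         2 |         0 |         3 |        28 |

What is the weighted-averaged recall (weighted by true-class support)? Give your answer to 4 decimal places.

Per-class recall (TP/(TP+FN)):
  surprise: TP=40, FN=8+1+12=21 → 40/61 = 0.65574
  sad: TP=46, FN=17+11+17=45 → 46/91 = 0.50549
  fear: TP=54, FN=14+12+11=37 → 54/91 = 0.59341
  anger: TP=28, FN=2+0+3=5 → 28/33 = 0.84848
Weighted-recall = Σ (supportᵢ/N)·recallᵢ with N=276: (61/276)·0.65574 + (91/276)·0.50549 + (91/276)·0.59341 + (33/276)·0.84848 = 0.6087

0.6087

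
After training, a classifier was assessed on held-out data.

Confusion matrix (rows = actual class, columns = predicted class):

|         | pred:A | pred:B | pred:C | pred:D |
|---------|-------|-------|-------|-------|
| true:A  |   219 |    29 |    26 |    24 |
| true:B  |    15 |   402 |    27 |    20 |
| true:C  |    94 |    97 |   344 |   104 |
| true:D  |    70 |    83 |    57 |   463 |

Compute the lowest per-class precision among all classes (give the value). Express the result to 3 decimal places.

Per-class precision (TP/(TP+FP)):
  A: TP=219, FP=15+94+70=179 → 219/398 = 0.5503
  B: TP=402, FP=29+97+83=209 → 402/611 = 0.6579
  C: TP=344, FP=26+27+57=110 → 344/454 = 0.7577
  D: TP=463, FP=24+20+104=148 → 463/611 = 0.7578
Lowest is class 'A' with precision = 0.550.

0.550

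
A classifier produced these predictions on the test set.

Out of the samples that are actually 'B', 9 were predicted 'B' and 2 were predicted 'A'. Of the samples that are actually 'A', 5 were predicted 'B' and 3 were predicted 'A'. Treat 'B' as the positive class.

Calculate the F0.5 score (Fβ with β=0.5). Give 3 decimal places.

Fβ = (1+β²)·TP / ((1+β²)·TP + β²·FN + FP), with β²=1/4
= 1.25·9 / (1.25·9 + 0.25·2 + 5) = 0.672

0.672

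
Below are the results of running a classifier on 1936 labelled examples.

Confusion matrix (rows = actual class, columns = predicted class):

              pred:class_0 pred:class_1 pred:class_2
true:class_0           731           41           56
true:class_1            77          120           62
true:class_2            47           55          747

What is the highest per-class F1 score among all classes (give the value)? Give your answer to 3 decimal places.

Per-class F1 score (2·TP/(2·TP+FP+FN)):
  class_0: TP=731, FP=77+47=124, FN=41+56=97 → 1462/1683 = 0.8687
  class_1: TP=120, FP=41+55=96, FN=77+62=139 → 240/475 = 0.5053
  class_2: TP=747, FP=56+62=118, FN=47+55=102 → 1494/1714 = 0.8716
Highest is class 'class_2' with F1 score = 0.872.

0.872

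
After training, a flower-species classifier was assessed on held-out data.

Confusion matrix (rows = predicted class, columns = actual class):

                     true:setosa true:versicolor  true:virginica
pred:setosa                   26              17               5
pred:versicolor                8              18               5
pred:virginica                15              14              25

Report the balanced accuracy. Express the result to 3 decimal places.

0.537

Balanced accuracy = mean of per-class recall.
  setosa: recall = 26/49 = 0.5306
  versicolor: recall = 18/49 = 0.3673
  virginica: recall = 25/35 = 0.7143
Mean = (0.5306 + 0.3673 + 0.7143) / 3 = 0.537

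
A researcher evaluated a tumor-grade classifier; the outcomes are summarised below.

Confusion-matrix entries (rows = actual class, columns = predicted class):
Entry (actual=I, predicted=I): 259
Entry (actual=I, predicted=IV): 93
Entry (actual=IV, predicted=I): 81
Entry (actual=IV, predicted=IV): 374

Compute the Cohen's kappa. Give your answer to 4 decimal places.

0.5599

Observed agreement pₒ = trace/N = 633/807 = 0.78439
Expected agreement pₑ = Σ (rowᵢ·colᵢ)/N² = (352·340 + 455·467)/807² = 0.51004
κ = (pₒ − pₑ)/(1 − pₑ) = (0.78439 − 0.51004)/(1 − 0.51004) = 0.5599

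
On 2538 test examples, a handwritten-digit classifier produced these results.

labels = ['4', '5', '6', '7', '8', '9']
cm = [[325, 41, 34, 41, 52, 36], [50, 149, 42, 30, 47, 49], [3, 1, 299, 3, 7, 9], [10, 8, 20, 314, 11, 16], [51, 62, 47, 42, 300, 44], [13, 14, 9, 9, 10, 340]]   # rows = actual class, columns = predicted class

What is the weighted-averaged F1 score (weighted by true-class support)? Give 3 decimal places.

0.670

Per-class F1 score (2·TP/(2·TP+FP+FN)):
  4: TP=325, FP=50+3+10+51+13=127, FN=41+34+41+52+36=204 → 650/981 = 0.6626
  5: TP=149, FP=41+1+8+62+14=126, FN=50+42+30+47+49=218 → 298/642 = 0.4642
  6: TP=299, FP=34+42+20+47+9=152, FN=3+1+3+7+9=23 → 598/773 = 0.7736
  7: TP=314, FP=41+30+3+42+9=125, FN=10+8+20+11+16=65 → 628/818 = 0.7677
  8: TP=300, FP=52+47+7+11+10=127, FN=51+62+47+42+44=246 → 600/973 = 0.6166
  9: TP=340, FP=36+49+9+16+44=154, FN=13+14+9+9+10=55 → 680/889 = 0.7649
Weighted-F1 score = Σ (supportᵢ/N)·F1 scoreᵢ with N=2538: (529/2538)·0.6626 + (367/2538)·0.4642 + (322/2538)·0.7736 + (379/2538)·0.7677 + (546/2538)·0.6166 + (395/2538)·0.7649 = 0.670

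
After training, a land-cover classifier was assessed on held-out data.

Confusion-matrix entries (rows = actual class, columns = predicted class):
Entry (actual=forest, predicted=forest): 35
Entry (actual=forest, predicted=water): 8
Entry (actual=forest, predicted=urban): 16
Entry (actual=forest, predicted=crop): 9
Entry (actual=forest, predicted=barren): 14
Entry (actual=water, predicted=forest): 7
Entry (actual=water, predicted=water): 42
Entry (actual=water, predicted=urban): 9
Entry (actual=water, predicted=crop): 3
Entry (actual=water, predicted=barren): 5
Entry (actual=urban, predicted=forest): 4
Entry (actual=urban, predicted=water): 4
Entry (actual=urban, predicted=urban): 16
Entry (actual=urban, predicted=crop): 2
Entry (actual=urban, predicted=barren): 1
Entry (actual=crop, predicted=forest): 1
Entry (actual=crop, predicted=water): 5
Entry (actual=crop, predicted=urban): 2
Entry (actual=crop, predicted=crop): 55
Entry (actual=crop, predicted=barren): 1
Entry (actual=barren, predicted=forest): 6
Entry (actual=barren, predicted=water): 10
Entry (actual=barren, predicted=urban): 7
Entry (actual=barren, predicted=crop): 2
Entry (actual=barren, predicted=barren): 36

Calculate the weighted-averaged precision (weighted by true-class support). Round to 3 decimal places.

Per-class precision (TP/(TP+FP)):
  forest: TP=35, FP=7+4+1+6=18 → 35/53 = 0.6604
  water: TP=42, FP=8+4+5+10=27 → 42/69 = 0.6087
  urban: TP=16, FP=16+9+2+7=34 → 16/50 = 0.3200
  crop: TP=55, FP=9+3+2+2=16 → 55/71 = 0.7746
  barren: TP=36, FP=14+5+1+1=21 → 36/57 = 0.6316
Weighted-precision = Σ (supportᵢ/N)·precisionᵢ with N=300: (82/300)·0.6604 + (66/300)·0.6087 + (27/300)·0.3200 + (64/300)·0.7746 + (61/300)·0.6316 = 0.637

0.637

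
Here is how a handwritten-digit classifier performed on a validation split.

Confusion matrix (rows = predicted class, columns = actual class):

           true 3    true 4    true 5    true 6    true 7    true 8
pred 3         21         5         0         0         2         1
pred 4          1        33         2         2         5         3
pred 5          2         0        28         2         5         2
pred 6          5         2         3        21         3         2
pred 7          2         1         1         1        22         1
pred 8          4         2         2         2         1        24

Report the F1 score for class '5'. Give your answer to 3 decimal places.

0.747

One-vs-rest for '5': TP = diagonal; FP = other classes predicted '5'; FN = '5' predicted as other.
F1 score = 2·TP/(2·TP+FP+FN).
5: TP=28, FP=2+0+2+5+2=11, FN=0+2+3+1+2=8 → 56/75 = 0.7467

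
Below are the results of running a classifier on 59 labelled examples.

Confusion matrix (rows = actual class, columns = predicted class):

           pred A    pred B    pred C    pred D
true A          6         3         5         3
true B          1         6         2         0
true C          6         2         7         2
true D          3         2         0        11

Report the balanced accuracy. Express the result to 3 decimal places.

Balanced accuracy = mean of per-class recall.
  A: recall = 6/17 = 0.3529
  B: recall = 6/9 = 0.6667
  C: recall = 7/17 = 0.4118
  D: recall = 11/16 = 0.6875
Mean = (0.3529 + 0.6667 + 0.4118 + 0.6875) / 4 = 0.530

0.530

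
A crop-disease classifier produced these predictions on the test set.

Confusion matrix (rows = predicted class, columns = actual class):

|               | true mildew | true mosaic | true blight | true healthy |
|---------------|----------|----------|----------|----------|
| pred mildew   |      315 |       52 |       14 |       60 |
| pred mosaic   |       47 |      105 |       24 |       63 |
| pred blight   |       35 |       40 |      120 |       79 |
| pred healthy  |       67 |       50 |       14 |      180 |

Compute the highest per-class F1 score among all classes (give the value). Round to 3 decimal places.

0.696

Per-class F1 score (2·TP/(2·TP+FP+FN)):
  mildew: TP=315, FP=52+14+60=126, FN=47+35+67=149 → 630/905 = 0.6961
  mosaic: TP=105, FP=47+24+63=134, FN=52+40+50=142 → 210/486 = 0.4321
  blight: TP=120, FP=35+40+79=154, FN=14+24+14=52 → 240/446 = 0.5381
  healthy: TP=180, FP=67+50+14=131, FN=60+63+79=202 → 360/693 = 0.5195
Highest is class 'mildew' with F1 score = 0.696.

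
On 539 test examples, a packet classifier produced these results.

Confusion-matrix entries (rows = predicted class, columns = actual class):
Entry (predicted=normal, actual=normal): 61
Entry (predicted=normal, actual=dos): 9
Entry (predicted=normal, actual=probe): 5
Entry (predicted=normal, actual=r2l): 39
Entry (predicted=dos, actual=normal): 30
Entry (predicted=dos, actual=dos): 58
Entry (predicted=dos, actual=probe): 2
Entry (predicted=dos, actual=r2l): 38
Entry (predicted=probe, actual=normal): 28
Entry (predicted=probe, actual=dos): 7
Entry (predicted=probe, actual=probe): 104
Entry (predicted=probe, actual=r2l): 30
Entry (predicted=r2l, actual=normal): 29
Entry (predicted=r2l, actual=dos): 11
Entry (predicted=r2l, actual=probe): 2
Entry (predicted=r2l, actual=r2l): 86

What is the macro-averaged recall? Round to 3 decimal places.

0.615

Per-class recall (TP/(TP+FN)):
  normal: TP=61, FN=30+28+29=87 → 61/148 = 0.4122
  dos: TP=58, FN=9+7+11=27 → 58/85 = 0.6824
  probe: TP=104, FN=5+2+2=9 → 104/113 = 0.9204
  r2l: TP=86, FN=39+38+30=107 → 86/193 = 0.4456
Macro-recall = mean = (0.4122 + 0.6824 + 0.9204 + 0.4456) / 4 = 0.615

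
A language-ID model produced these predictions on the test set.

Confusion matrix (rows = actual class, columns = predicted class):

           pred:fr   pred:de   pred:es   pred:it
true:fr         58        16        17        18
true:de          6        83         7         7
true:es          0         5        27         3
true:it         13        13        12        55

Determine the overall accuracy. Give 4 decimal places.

Accuracy = trace / total = (58+83+27+55=223) / 340 = 223/340 = 0.6559

0.6559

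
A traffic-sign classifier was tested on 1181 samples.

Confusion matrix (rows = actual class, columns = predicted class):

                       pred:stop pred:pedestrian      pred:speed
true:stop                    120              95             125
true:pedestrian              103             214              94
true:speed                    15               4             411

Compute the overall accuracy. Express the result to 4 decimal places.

0.6308

Accuracy = trace / total = (120+214+411=745) / 1181 = 745/1181 = 0.6308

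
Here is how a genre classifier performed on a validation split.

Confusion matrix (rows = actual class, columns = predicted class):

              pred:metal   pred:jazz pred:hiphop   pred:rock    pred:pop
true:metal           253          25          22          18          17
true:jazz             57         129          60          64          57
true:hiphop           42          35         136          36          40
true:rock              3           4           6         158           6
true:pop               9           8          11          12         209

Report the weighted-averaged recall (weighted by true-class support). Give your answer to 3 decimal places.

Per-class recall (TP/(TP+FN)):
  metal: TP=253, FN=25+22+18+17=82 → 253/335 = 0.7552
  jazz: TP=129, FN=57+60+64+57=238 → 129/367 = 0.3515
  hiphop: TP=136, FN=42+35+36+40=153 → 136/289 = 0.4706
  rock: TP=158, FN=3+4+6+6=19 → 158/177 = 0.8927
  pop: TP=209, FN=9+8+11+12=40 → 209/249 = 0.8394
Weighted-recall = Σ (supportᵢ/N)·recallᵢ with N=1417: (335/1417)·0.7552 + (367/1417)·0.3515 + (289/1417)·0.4706 + (177/1417)·0.8927 + (249/1417)·0.8394 = 0.625

0.625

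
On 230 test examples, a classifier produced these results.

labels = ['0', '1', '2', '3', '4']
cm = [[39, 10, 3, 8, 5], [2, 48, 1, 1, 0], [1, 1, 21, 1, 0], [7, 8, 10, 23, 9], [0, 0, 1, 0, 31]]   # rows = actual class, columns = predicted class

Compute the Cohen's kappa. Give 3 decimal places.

Observed agreement pₒ = trace/N = 162/230 = 0.7043
Expected agreement pₑ = Σ (rowᵢ·colᵢ)/N² = (65·49 + 52·67 + 24·36 + 57·33 + 32·45)/230² = 0.2052
κ = (pₒ − pₑ)/(1 − pₑ) = (0.7043 − 0.2052)/(1 − 0.2052) = 0.628

0.628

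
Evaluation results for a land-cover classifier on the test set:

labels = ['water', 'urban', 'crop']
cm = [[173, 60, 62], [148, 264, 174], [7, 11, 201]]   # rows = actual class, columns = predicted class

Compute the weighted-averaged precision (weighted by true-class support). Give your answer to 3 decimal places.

0.653

Per-class precision (TP/(TP+FP)):
  water: TP=173, FP=148+7=155 → 173/328 = 0.5274
  urban: TP=264, FP=60+11=71 → 264/335 = 0.7881
  crop: TP=201, FP=62+174=236 → 201/437 = 0.4600
Weighted-precision = Σ (supportᵢ/N)·precisionᵢ with N=1100: (295/1100)·0.5274 + (586/1100)·0.7881 + (219/1100)·0.4600 = 0.653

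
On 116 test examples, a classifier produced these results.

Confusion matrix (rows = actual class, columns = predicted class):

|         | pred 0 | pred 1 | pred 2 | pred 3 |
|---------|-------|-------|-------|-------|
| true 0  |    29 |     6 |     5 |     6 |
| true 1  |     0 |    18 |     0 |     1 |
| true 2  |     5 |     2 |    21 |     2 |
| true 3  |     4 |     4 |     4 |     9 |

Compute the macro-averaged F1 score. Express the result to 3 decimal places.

Per-class F1 score (2·TP/(2·TP+FP+FN)):
  0: TP=29, FP=0+5+4=9, FN=6+5+6=17 → 58/84 = 0.6905
  1: TP=18, FP=6+2+4=12, FN=0+0+1=1 → 36/49 = 0.7347
  2: TP=21, FP=5+0+4=9, FN=5+2+2=9 → 42/60 = 0.7000
  3: TP=9, FP=6+1+2=9, FN=4+4+4=12 → 18/39 = 0.4615
Macro-F1 score = mean = (0.6905 + 0.7347 + 0.7000 + 0.4615) / 4 = 0.647

0.647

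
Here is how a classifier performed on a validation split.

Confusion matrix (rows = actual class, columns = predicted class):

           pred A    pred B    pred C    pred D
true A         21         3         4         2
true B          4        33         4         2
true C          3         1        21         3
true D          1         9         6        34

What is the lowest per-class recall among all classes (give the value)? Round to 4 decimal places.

Per-class recall (TP/(TP+FN)):
  A: TP=21, FN=3+4+2=9 → 21/30 = 0.70000
  B: TP=33, FN=4+4+2=10 → 33/43 = 0.76744
  C: TP=21, FN=3+1+3=7 → 21/28 = 0.75000
  D: TP=34, FN=1+9+6=16 → 34/50 = 0.68000
Lowest is class 'D' with recall = 0.6800.

0.6800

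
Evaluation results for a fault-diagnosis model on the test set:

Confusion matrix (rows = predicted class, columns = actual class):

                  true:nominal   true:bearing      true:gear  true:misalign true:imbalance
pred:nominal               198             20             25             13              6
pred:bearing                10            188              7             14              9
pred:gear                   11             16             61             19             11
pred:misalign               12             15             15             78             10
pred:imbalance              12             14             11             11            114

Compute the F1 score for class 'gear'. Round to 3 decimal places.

Take TP from the diagonal, FP from the rest of the 'gear' prediction marginal, FN from the rest of the 'gear' actual marginal.
F1 score = 2·TP/(2·TP+FP+FN).
gear: TP=61, FP=11+16+19+11=57, FN=25+7+15+11=58 → 122/237 = 0.5148

0.515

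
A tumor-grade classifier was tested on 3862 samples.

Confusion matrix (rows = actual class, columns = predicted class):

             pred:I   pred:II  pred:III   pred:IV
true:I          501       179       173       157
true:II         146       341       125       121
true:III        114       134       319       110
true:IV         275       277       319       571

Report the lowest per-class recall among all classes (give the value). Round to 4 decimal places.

0.3960

Per-class recall (TP/(TP+FN)):
  I: TP=501, FN=179+173+157=509 → 501/1010 = 0.49604
  II: TP=341, FN=146+125+121=392 → 341/733 = 0.46521
  III: TP=319, FN=114+134+110=358 → 319/677 = 0.47120
  IV: TP=571, FN=275+277+319=871 → 571/1442 = 0.39598
Lowest is class 'IV' with recall = 0.3960.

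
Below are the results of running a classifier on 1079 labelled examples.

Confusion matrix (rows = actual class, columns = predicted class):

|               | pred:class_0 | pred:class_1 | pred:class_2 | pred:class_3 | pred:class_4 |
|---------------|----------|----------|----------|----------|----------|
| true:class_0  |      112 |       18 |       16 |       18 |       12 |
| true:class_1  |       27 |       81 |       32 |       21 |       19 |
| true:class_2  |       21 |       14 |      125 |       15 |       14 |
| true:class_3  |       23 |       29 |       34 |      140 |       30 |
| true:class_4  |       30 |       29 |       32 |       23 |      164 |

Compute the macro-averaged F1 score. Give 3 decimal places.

Per-class F1 score (2·TP/(2·TP+FP+FN)):
  class_0: TP=112, FP=27+21+23+30=101, FN=18+16+18+12=64 → 224/389 = 0.5758
  class_1: TP=81, FP=18+14+29+29=90, FN=27+32+21+19=99 → 162/351 = 0.4615
  class_2: TP=125, FP=16+32+34+32=114, FN=21+14+15+14=64 → 250/428 = 0.5841
  class_3: TP=140, FP=18+21+15+23=77, FN=23+29+34+30=116 → 280/473 = 0.5920
  class_4: TP=164, FP=12+19+14+30=75, FN=30+29+32+23=114 → 328/517 = 0.6344
Macro-F1 score = mean = (0.5758 + 0.4615 + 0.5841 + 0.5920 + 0.6344) / 5 = 0.570

0.570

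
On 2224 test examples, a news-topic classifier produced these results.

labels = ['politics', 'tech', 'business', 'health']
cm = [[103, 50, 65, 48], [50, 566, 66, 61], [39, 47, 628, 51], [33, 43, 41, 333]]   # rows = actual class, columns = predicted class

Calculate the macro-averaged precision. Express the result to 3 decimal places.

0.680

Per-class precision (TP/(TP+FP)):
  politics: TP=103, FP=50+39+33=122 → 103/225 = 0.4578
  tech: TP=566, FP=50+47+43=140 → 566/706 = 0.8017
  business: TP=628, FP=65+66+41=172 → 628/800 = 0.7850
  health: TP=333, FP=48+61+51=160 → 333/493 = 0.6755
Macro-precision = mean = (0.4578 + 0.8017 + 0.7850 + 0.6755) / 4 = 0.680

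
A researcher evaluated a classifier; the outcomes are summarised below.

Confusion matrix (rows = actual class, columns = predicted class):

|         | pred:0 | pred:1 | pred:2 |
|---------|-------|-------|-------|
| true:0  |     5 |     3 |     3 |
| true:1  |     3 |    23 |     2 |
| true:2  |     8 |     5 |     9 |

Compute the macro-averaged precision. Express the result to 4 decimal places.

0.5658

Per-class precision (TP/(TP+FP)):
  0: TP=5, FP=3+8=11 → 5/16 = 0.31250
  1: TP=23, FP=3+5=8 → 23/31 = 0.74194
  2: TP=9, FP=3+2=5 → 9/14 = 0.64286
Macro-precision = mean = (0.31250 + 0.74194 + 0.64286) / 3 = 0.5658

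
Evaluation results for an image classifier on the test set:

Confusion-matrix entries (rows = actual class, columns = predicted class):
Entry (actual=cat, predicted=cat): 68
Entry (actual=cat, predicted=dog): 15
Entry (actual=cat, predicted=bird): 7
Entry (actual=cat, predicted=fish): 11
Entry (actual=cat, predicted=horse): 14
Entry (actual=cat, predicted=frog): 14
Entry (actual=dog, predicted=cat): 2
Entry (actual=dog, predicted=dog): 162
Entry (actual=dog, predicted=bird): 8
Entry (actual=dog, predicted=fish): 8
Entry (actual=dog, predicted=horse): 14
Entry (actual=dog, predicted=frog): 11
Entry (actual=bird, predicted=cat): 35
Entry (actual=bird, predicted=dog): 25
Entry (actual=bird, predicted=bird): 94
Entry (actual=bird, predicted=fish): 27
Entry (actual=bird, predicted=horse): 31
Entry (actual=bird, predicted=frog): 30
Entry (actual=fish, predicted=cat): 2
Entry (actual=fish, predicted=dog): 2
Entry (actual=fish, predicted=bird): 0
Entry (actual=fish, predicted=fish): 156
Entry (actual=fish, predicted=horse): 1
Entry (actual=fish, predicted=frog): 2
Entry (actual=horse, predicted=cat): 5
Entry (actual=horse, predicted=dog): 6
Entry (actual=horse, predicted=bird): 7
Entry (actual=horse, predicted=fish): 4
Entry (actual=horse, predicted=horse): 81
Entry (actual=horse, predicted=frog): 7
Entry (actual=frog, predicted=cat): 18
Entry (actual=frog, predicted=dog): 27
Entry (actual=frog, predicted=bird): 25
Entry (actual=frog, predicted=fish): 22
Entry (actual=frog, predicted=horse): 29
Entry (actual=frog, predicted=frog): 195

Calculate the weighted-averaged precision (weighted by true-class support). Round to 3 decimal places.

0.662

Per-class precision (TP/(TP+FP)):
  cat: TP=68, FP=2+35+2+5+18=62 → 68/130 = 0.5231
  dog: TP=162, FP=15+25+2+6+27=75 → 162/237 = 0.6835
  bird: TP=94, FP=7+8+0+7+25=47 → 94/141 = 0.6667
  fish: TP=156, FP=11+8+27+4+22=72 → 156/228 = 0.6842
  horse: TP=81, FP=14+14+31+1+29=89 → 81/170 = 0.4765
  frog: TP=195, FP=14+11+30+2+7=64 → 195/259 = 0.7529
Weighted-precision = Σ (supportᵢ/N)·precisionᵢ with N=1165: (129/1165)·0.5231 + (205/1165)·0.6835 + (242/1165)·0.6667 + (163/1165)·0.6842 + (110/1165)·0.4765 + (316/1165)·0.7529 = 0.662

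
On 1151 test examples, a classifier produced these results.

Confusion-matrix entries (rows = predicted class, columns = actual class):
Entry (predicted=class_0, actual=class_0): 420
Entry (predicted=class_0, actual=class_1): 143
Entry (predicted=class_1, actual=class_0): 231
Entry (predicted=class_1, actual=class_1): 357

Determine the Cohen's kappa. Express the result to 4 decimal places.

0.3520

Observed agreement pₒ = trace/N = 777/1151 = 0.67507
Expected agreement pₑ = Σ (rowᵢ·colᵢ)/N² = (651·563 + 500·588)/1151² = 0.49858
κ = (pₒ − pₑ)/(1 − pₑ) = (0.67507 − 0.49858)/(1 − 0.49858) = 0.3520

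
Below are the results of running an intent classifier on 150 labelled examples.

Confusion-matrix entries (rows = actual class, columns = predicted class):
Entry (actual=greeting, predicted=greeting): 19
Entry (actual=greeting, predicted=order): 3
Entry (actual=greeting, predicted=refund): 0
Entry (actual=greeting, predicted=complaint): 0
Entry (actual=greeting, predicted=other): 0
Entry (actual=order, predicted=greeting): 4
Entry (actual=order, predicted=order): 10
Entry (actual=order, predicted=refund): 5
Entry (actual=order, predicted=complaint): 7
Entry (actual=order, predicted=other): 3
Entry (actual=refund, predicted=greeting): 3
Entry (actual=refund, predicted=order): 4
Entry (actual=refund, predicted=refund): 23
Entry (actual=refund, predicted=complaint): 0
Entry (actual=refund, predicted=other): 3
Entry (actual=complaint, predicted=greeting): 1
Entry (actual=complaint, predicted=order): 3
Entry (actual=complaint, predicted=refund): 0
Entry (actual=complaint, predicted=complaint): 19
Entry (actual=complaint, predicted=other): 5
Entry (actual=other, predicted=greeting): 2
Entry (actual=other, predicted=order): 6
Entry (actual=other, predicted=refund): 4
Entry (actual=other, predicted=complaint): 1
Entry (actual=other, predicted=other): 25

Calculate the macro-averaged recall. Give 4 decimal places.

Per-class recall (TP/(TP+FN)):
  greeting: TP=19, FN=3+0+0+0=3 → 19/22 = 0.86364
  order: TP=10, FN=4+5+7+3=19 → 10/29 = 0.34483
  refund: TP=23, FN=3+4+0+3=10 → 23/33 = 0.69697
  complaint: TP=19, FN=1+3+0+5=9 → 19/28 = 0.67857
  other: TP=25, FN=2+6+4+1=13 → 25/38 = 0.65789
Macro-recall = mean = (0.86364 + 0.34483 + 0.69697 + 0.67857 + 0.65789) / 5 = 0.6484

0.6484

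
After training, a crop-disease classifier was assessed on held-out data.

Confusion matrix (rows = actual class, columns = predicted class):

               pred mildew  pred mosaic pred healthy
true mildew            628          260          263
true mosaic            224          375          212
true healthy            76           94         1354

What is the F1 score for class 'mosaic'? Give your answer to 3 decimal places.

0.487

Treat 'mosaic' as positive and all other classes as negative.
F1 score = 2·TP/(2·TP+FP+FN).
mosaic: TP=375, FP=260+94=354, FN=224+212=436 → 750/1540 = 0.4870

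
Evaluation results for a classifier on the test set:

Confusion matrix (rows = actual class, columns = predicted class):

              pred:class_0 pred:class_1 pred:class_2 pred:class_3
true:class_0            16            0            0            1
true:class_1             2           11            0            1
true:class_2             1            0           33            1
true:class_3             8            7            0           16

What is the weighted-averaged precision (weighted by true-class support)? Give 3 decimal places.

0.822

Per-class precision (TP/(TP+FP)):
  class_0: TP=16, FP=2+1+8=11 → 16/27 = 0.5926
  class_1: TP=11, FP=0+0+7=7 → 11/18 = 0.6111
  class_2: TP=33, FP=0+0+0=0 → 33/33 = 1.0000
  class_3: TP=16, FP=1+1+1=3 → 16/19 = 0.8421
Weighted-precision = Σ (supportᵢ/N)·precisionᵢ with N=97: (17/97)·0.5926 + (14/97)·0.6111 + (35/97)·1.0000 + (31/97)·0.8421 = 0.822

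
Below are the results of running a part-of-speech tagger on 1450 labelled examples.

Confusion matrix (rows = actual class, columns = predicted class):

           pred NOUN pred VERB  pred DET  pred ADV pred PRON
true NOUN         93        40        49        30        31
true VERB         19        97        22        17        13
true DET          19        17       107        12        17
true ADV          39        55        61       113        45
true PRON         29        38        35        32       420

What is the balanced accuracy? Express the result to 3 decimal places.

Balanced accuracy = mean of per-class recall.
  NOUN: recall = 93/243 = 0.3827
  VERB: recall = 97/168 = 0.5774
  DET: recall = 107/172 = 0.6221
  ADV: recall = 113/313 = 0.3610
  PRON: recall = 420/554 = 0.7581
Mean = (0.3827 + 0.5774 + 0.6221 + 0.3610 + 0.7581) / 5 = 0.540

0.540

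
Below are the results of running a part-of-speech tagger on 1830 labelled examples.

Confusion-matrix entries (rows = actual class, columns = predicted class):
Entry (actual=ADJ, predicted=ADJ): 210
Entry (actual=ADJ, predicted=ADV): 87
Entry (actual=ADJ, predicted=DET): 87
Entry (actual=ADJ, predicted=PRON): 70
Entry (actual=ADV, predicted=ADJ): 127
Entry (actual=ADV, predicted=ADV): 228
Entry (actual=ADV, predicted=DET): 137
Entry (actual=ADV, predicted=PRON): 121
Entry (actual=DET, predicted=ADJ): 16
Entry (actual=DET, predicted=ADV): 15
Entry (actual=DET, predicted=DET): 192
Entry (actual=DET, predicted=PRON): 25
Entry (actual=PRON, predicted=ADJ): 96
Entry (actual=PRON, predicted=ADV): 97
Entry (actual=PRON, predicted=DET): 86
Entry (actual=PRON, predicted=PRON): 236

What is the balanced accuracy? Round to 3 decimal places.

0.517

Balanced accuracy = mean of per-class recall.
  ADJ: recall = 210/454 = 0.4626
  ADV: recall = 228/613 = 0.3719
  DET: recall = 192/248 = 0.7742
  PRON: recall = 236/515 = 0.4583
Mean = (0.4626 + 0.3719 + 0.7742 + 0.4583) / 4 = 0.517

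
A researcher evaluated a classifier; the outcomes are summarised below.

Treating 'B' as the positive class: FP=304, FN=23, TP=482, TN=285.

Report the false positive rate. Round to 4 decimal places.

FPR = FP/(FP+TN) = 304/(304+285) = 0.5161

0.5161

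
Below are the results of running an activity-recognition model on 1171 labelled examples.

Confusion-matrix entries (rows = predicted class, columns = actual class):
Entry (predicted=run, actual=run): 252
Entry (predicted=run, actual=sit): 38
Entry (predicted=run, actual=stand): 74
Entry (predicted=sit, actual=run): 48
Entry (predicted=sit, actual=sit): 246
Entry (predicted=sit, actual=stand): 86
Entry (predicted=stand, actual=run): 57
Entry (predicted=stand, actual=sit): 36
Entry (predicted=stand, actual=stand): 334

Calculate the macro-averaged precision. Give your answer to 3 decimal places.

0.707

Per-class precision (TP/(TP+FP)):
  run: TP=252, FP=38+74=112 → 252/364 = 0.6923
  sit: TP=246, FP=48+86=134 → 246/380 = 0.6474
  stand: TP=334, FP=57+36=93 → 334/427 = 0.7822
Macro-precision = mean = (0.6923 + 0.6474 + 0.7822) / 3 = 0.707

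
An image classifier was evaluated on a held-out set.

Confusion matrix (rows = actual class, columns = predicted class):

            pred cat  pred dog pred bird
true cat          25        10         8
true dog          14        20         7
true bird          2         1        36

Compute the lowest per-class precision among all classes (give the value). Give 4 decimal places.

0.6098

Per-class precision (TP/(TP+FP)):
  cat: TP=25, FP=14+2=16 → 25/41 = 0.60976
  dog: TP=20, FP=10+1=11 → 20/31 = 0.64516
  bird: TP=36, FP=8+7=15 → 36/51 = 0.70588
Lowest is class 'cat' with precision = 0.6098.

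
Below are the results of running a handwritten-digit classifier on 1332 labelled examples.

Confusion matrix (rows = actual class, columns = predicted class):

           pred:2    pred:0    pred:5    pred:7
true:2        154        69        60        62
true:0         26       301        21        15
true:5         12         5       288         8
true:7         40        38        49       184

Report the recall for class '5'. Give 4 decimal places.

0.9201

One-vs-rest for '5': TP = diagonal; FP = other classes predicted '5'; FN = '5' predicted as other.
recall = TP/(TP+FN).
5: TP=288, FN=12+5+8=25 → 288/313 = 0.92013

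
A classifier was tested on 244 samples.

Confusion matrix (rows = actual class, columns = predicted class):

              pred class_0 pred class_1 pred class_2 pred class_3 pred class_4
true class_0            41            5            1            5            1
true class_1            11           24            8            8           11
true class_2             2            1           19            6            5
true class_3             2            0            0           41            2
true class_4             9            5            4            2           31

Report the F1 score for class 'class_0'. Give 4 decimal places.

Take TP from the diagonal, FP from the rest of the 'class_0' prediction marginal, FN from the rest of the 'class_0' actual marginal.
F1 score = 2·TP/(2·TP+FP+FN).
class_0: TP=41, FP=11+2+2+9=24, FN=5+1+5+1=12 → 82/118 = 0.69492

0.6949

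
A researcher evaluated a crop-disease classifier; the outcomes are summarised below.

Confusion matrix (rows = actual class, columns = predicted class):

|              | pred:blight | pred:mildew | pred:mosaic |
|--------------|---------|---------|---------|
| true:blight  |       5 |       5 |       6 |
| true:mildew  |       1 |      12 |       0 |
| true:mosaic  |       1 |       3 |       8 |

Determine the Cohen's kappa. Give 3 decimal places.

0.425

Observed agreement pₒ = trace/N = 25/41 = 0.6098
Expected agreement pₑ = Σ (rowᵢ·colᵢ)/N² = (16·7 + 13·20 + 12·14)/41² = 0.3212
κ = (pₒ − pₑ)/(1 − pₑ) = (0.6098 − 0.3212)/(1 − 0.3212) = 0.425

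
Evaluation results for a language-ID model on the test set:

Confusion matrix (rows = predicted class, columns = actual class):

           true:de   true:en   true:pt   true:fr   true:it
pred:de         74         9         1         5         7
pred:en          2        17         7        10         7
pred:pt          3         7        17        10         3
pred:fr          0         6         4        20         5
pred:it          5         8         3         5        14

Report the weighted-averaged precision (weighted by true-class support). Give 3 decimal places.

0.562

Per-class precision (TP/(TP+FP)):
  de: TP=74, FP=9+1+5+7=22 → 74/96 = 0.7708
  en: TP=17, FP=2+7+10+7=26 → 17/43 = 0.3953
  pt: TP=17, FP=3+7+10+3=23 → 17/40 = 0.4250
  fr: TP=20, FP=0+6+4+5=15 → 20/35 = 0.5714
  it: TP=14, FP=5+8+3+5=21 → 14/35 = 0.4000
Weighted-precision = Σ (supportᵢ/N)·precisionᵢ with N=249: (84/249)·0.7708 + (47/249)·0.3953 + (32/249)·0.4250 + (50/249)·0.5714 + (36/249)·0.4000 = 0.562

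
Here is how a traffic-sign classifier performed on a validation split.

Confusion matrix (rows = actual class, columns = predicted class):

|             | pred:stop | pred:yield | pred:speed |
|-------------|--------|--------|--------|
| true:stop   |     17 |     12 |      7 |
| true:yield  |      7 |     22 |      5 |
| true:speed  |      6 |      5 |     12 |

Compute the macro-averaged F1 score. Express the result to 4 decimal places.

Per-class F1 score (2·TP/(2·TP+FP+FN)):
  stop: TP=17, FP=7+6=13, FN=12+7=19 → 34/66 = 0.51515
  yield: TP=22, FP=12+5=17, FN=7+5=12 → 44/73 = 0.60274
  speed: TP=12, FP=7+5=12, FN=6+5=11 → 24/47 = 0.51064
Macro-F1 score = mean = (0.51515 + 0.60274 + 0.51064) / 3 = 0.5428

0.5428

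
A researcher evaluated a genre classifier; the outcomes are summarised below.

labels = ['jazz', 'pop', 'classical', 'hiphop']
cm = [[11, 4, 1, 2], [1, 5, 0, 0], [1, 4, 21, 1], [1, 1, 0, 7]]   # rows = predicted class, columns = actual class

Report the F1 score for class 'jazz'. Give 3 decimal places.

0.688

Take TP from the diagonal, FP from the rest of the 'jazz' prediction marginal, FN from the rest of the 'jazz' actual marginal.
F1 score = 2·TP/(2·TP+FP+FN).
jazz: TP=11, FP=4+1+2=7, FN=1+1+1=3 → 22/32 = 0.6875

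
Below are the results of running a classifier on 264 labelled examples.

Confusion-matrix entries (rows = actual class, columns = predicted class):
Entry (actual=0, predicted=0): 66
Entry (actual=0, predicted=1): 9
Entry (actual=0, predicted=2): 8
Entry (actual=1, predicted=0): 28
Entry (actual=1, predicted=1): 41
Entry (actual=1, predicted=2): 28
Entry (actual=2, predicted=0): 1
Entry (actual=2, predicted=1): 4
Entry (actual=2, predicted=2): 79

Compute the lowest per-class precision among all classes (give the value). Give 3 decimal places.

Per-class precision (TP/(TP+FP)):
  0: TP=66, FP=28+1=29 → 66/95 = 0.6947
  1: TP=41, FP=9+4=13 → 41/54 = 0.7593
  2: TP=79, FP=8+28=36 → 79/115 = 0.6870
Lowest is class '2' with precision = 0.687.

0.687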